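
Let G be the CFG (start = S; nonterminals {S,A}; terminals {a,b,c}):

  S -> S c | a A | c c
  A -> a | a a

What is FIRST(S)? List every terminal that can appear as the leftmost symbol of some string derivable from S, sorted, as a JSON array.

Compute FIRST by fixpoint:
round 1:
  A via A→a: +{a}
  S via S→a A: +{a}
  S via S→c c: +{c}
  FIRST(S)={a,c}  FIRST(A)={a}
round 2: (no change)
  FIRST(S)={a,c}  FIRST(A)={a}

FIRST(S) = ["a", "c"]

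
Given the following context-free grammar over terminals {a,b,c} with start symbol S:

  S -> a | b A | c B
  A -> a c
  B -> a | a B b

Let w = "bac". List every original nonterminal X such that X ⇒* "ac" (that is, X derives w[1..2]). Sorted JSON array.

CNF form of G:
  S -> T1 B | T2 A | a
  A -> T0 T1
  B -> T0 X3 | a
  T0 -> a
  T1 -> c
  T2 -> b
  X3 -> B T2

Fill CYK table bottom-up — only the sub-triangle for w[1..2]:
  [1..1]={B,S,T0}  "a"  orig:{B,S}
  [2..2]={T1}  "c"  orig:{}
  [1..2]={A}  "ac"

Original NTs in T[1,2] deriving "ac": ["A"]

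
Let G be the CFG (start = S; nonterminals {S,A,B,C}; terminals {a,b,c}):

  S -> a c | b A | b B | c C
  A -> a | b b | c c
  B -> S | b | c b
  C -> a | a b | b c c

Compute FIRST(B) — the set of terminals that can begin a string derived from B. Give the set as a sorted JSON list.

Compute FIRST by fixpoint:
iter 1:
  A via A→a: +{a}
  A via A→b b: +{b}
  A via A→c c: +{c}
  B via B→b: +{b}
  B via B→c b: +{c}
  C via C→a: +{a}
  C via C→b c c: +{b}
  S via S→a c: +{a}
  S via S→b A: +{b}
  S via S→c C: +{c}
  FIRST[S]={a,b,c}  FIRST[A]={a,b,c}  FIRST[B]={b,c}  FIRST[C]={a,b}
iter 2:
  B via B→S: +{a}
  FIRST[S]={a,b,c}  FIRST[A]={a,b,c}  FIRST[B]={a,b,c}  FIRST[C]={a,b}
iter 3: (no change)
  FIRST[S]={a,b,c}  FIRST[A]={a,b,c}  FIRST[B]={a,b,c}  FIRST[C]={a,b}

FIRST(B) = ["a", "b", "c"]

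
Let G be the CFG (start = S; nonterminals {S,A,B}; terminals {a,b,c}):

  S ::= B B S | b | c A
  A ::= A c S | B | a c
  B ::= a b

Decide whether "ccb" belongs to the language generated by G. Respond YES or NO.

CNF form of G:
  S -> B X4 | T0 A | b
  A -> A X3 | T1 T0 | T1 T2
  B -> T1 T2
  T0 -> c
  T1 -> a
  T2 -> b
  X3 -> T0 S
  X4 -> B S

CYK fill:
  [0..0]={T0}  "c"  orig:{}
  [1..1]={T0}  "c"  orig:{}
  [2..2]={S,T2}  "b"  orig:{S}
  [0..1]=∅  "cc"
  [1..2]={X3}  "cb"  orig:{}
  [0..2]=∅  "ccb"

S ∉ T[0,2] ⇒ NO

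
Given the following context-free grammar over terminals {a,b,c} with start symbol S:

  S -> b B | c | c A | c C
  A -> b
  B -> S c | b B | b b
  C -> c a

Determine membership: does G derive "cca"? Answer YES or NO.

Convert to CNF:
  S -> T0 A | T0 C | T1 B | c
  A -> b
  B -> S T0 | T1 B | T1 T1
  C -> T0 T2
  T0 -> c
  T1 -> b
  T2 -> a

Fill CYK table bottom-up:
  [0..0]={S,T0}  "c"  orig:{S}
  [1..1]={S,T0}  "c"  orig:{S}
  [2..2]={T2}  "a"  orig:{}
  [0..1]={B}  "cc"
  [1..2]={C}  "ca"
  [0..2]={S}  "cca"

S ∈ T[0,2] ⇒ YES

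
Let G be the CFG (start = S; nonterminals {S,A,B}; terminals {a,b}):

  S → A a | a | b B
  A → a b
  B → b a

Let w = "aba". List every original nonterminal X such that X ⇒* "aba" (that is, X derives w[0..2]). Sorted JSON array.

Convert to CNF:
  S -> A T0 | T1 B | a
  A -> T0 T1
  B -> T1 T0
  T0 -> a
  T1 -> b

Fill CYK table bottom-up (cells [i..j] with 0 ≤ i ≤ j ≤ 2 only):
  cell(0,0) a: {S,T0}  orig:{S}
  cell(1,1) b: {T1}  orig:{}
  cell(2,2) a: {S,T0}  orig:{S}
  cell(0,1) ab: {A}
  cell(1,2) ba: {B}
  cell(0,2) aba: {S}

Original NTs in T[0,2] deriving "aba": ["S"]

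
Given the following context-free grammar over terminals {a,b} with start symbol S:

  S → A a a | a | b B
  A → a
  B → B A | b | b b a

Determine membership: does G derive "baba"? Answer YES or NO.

CNF form of G:
  S -> A X3 | T0 B | a
  A -> a
  B -> B A | T0 X2 | b
  T0 -> b
  T1 -> a
  X2 -> T0 T1
  X3 -> T1 T1

CYK table (by increasing span):
  T[0,0] 'b' = {B,T0}  orig:{B}
  T[1,1] 'a' = {A,S,T1}  orig:{A,S}
  T[2,2] 'b' = {B,T0}  orig:{B}
  T[3,3] 'a' = {A,S,T1}  orig:{A,S}
  T[0,1] 'ba' = {B,X2}  orig:{B}
  T[1,2] 'ab' = ∅
  T[2,3] 'ba' = {B,X2}  orig:{B}
  T[0,2] 'bab' = ∅
  T[1,3] 'aba' = ∅
  T[0,3] 'baba' = ∅

S ∉ T[0,3] ⇒ NO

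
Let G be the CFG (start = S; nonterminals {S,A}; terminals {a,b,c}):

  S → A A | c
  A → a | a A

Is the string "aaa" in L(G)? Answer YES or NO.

Convert to CNF:
  S -> A A | c
  A -> T0 A | a
  T0 -> a

Fill CYK table bottom-up:
  T[0,0] 'a' = {A,T0}  orig:{A}
  T[1,1] 'a' = {A,T0}  orig:{A}
  T[2,2] 'a' = {A,T0}  orig:{A}
  T[0,1] 'aa' = {A,S}
  T[1,2] 'aa' = {A,S}
  T[0,2] 'aaa' = {A,S}

S ∈ T[0,2] ⇒ YES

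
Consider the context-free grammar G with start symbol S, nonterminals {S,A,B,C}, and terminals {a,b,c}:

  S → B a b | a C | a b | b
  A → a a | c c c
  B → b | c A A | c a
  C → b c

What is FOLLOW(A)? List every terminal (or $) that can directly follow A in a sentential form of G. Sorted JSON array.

Compute FIRST by fixpoint:
iter 1:
  A via A→a a: +{a}
  A via A→c c c: +{c}
  B via B→b: +{b}
  B via B→c A A: +{c}
  C via C→b c: +{b}
  S via S→B a b: +{b,c}
  S via S→a C: +{a}
  S: {a,b,c}  A: {a,c}  B: {b,c}  C: {b}
iter 2: (stable)
  S: {a,b,c}  A: {a,c}  B: {b,c}  C: {b}

FOLLOW sets:
seed FOLLOW(S) with $
round 1:
  B→c A A: FOLLOW(A) ⊇ FIRST(A) = {a,c}; new: +{a,c}
  S→B a b: FOLLOW(B) ⊇ FIRST(a) = {a}; new: +{a}
  S→a C: FOLLOW(C) ⊇ FOLLOW(S) ⊇ {$}; new: +{$}
  FOLLOW[S]={$}  FOLLOW[A]={a,c}  FOLLOW[B]={a}  FOLLOW[C]={$}
round 2: done
  FOLLOW[S]={$}  FOLLOW[A]={a,c}  FOLLOW[B]={a}  FOLLOW[C]={$}

FOLLOW(A) = ["a", "c"]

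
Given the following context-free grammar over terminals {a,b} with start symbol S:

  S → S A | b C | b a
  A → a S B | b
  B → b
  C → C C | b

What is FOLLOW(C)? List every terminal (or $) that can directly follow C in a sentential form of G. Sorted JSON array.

FIRST iteration:
round 1:
  A via A→a S B: +{a}
  A via A→b: +{b}
  B via B→b: +{b}
  C via C→b: +{b}
  S via S→b C: +{b}
  S: {b}  A: {a,b}  B: {b}  C: {b}
round 2: done
  S: {b}  A: {a,b}  B: {b}  C: {b}

FOLLOW sets:
initialize: $ ∈ FOLLOW(S)
[1]
  A→a S B: FOLLOW(S) ⊇ FIRST(B) = {b}; new: +{b}
  C→C C: FOLLOW(C) ⊇ FIRST(C) = {b}; new: +{b}
  S→S A: FOLLOW(S) ⊇ FIRST(A) = {a,b}; new: +{a}
  S→S A: FOLLOW(A) ⊇ FOLLOW(S) ⊇ {$,a,b}; new: +{$,a,b}
  S→b C: FOLLOW(C) ⊇ FOLLOW(S) ⊇ {$,a,b}; new: +{$,a}
  FOLLOW(S)={$,a,b}  FOLLOW(A)={$,a,b}  FOLLOW(B)={}  FOLLOW(C)={$,a,b}
[2]
  A→a S B: FOLLOW(B) ⊇ FOLLOW(A) ⊇ {$,a,b}; new: +{$,a,b}
  FOLLOW(S)={$,a,b}  FOLLOW(A)={$,a,b}  FOLLOW(B)={$,a,b}  FOLLOW(C)={$,a,b}
[3] (stable)
  FOLLOW(S)={$,a,b}  FOLLOW(A)={$,a,b}  FOLLOW(B)={$,a,b}  FOLLOW(C)={$,a,b}

FOLLOW(C) = ["$", "a", "b"]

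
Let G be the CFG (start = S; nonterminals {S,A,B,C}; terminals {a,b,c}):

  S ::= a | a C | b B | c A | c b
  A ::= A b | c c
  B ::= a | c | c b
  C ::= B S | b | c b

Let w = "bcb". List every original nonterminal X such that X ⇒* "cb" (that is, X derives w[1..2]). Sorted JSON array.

Convert to CNF:
  S -> T0 B | T1 A | T1 T0 | T2 C | a
  A -> A T0 | T1 T1
  B -> T1 T0 | a | c
  C -> B S | T1 T0 | b
  T0 -> b
  T1 -> c
  T2 -> a

CYK fill, restricted to cells inside w[1..2]:
  [1..1]={B,T1}  "c"  orig:{B}
  [2..2]={C,T0}  "b"  orig:{C}
  [1..2]={B,C,S}  "cb"

Original NTs in T[1,2] deriving "cb": ["B", "C", "S"]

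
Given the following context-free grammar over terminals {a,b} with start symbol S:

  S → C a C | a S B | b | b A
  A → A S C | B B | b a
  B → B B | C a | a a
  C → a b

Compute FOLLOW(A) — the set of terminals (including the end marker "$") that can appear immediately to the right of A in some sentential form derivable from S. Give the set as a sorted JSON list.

FIRST sets, iterate to fixpoint:
round 1:
  A via A→b a: +{b}
  B via B→a a: +{a}
  C via C→a b: +{a}
  S via S→C a C: +{a}
  S via S→b: +{b}
  FIRST[S]={a,b}  FIRST[A]={b}  FIRST[B]={a}  FIRST[C]={a}
round 2:
  A via A→B B: +{a}
  FIRST[S]={a,b}  FIRST[A]={a,b}  FIRST[B]={a}  FIRST[C]={a}
round 3: (stable)
  FIRST[S]={a,b}  FIRST[A]={a,b}  FIRST[B]={a}  FIRST[C]={a}

FOLLOW sets:
initialize: $ ∈ FOLLOW(S)
round 1:
  A→A S C: FOLLOW(A) ⊇ FIRST(S) = {a,b}; new: +{a,b}
  A→A S C: FOLLOW(S) ⊇ FIRST(C) = {a}; new: +{a}
  A→A S C: FOLLOW(C) ⊇ FOLLOW(A) ⊇ {a,b}; new: +{a,b}
  A→B B: FOLLOW(B) ⊇ FIRST(B) = {a}; new: +{a}
  A→B B: FOLLOW(B) ⊇ FOLLOW(A) ⊇ {a,b}; new: +{b}
  S→C a C: FOLLOW(C) ⊇ FOLLOW(S) ⊇ {$,a}; new: +{$}
  S→a S B: FOLLOW(B) ⊇ FOLLOW(S) ⊇ {$,a}; new: +{$}
  S→b A: FOLLOW(A) ⊇ FOLLOW(S) ⊇ {$,a}; new: +{$}
  FOLLOW[S]={$,a}  FOLLOW[A]={$,a,b}  FOLLOW[B]={$,a,b}  FOLLOW[C]={$,a,b}
round 2: done
  FOLLOW[S]={$,a}  FOLLOW[A]={$,a,b}  FOLLOW[B]={$,a,b}  FOLLOW[C]={$,a,b}

FOLLOW(A) = ["$", "a", "b"]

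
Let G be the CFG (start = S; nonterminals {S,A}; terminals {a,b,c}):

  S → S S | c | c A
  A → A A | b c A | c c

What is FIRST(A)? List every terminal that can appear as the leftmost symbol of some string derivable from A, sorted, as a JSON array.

FIRST sets, iterate to fixpoint:
round 1:
  A via A→b c A: +{b}
  A via A→c c: +{c}
  S via S→c: +{c}
  S: {c}  A: {b,c}
round 2: — fixpoint
  S: {c}  A: {b,c}

FIRST(A) = ["b", "c"]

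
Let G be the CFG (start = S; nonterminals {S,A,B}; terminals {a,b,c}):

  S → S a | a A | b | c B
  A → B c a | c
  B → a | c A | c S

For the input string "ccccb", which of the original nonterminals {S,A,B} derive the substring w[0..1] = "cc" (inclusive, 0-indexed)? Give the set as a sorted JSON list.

Convert to CNF:
  S -> S T1 | T0 B | T1 A | b
  A -> B X2 | c
  B -> T0 A | T0 S | a
  T0 -> c
  T1 -> a
  X2 -> T0 T1

CYK fill, restricted to cells inside w[0..1]:
  [0..0]={A,T0}  "c"  orig:{A}
  [1..1]={A,T0}  "c"  orig:{A}
  [0..1]={B}  "cc"

Original NTs in T[0,1] deriving "cc": ["B"]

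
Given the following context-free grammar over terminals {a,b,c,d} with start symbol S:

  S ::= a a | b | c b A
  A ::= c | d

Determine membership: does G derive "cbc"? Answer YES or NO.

Convert to CNF:
  S -> T0 T0 | T1 X3 | b
  A -> c | d
  T0 -> a
  T1 -> c
  T2 -> b
  X3 -> T2 A

Fill CYK table bottom-up:
  cell(0,0) c: {A,T1}  orig:{A}
  cell(1,1) b: {S,T2}  orig:{S}
  cell(2,2) c: {A,T1}  orig:{A}
  cell(0,1) cb: ∅
  cell(1,2) bc: {X3}  orig:{}
  cell(0,2) cbc: {S}

S ∈ T[0,2] ⇒ YES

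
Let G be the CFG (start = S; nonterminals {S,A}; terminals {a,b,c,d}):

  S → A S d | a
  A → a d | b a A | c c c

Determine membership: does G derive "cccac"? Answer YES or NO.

CNF form of G:
  S -> A X6 | a
  A -> T0 T1 | T2 X4 | T3 X5
  T0 -> a
  T1 -> d
  T2 -> b
  T3 -> c
  X4 -> T0 A
  X5 -> T3 T3
  X6 -> S T1

CYK table (by increasing span):
  T[0,0] 'c' = {T3}  orig:{}
  T[1,1] 'c' = {T3}  orig:{}
  T[2,2] 'c' = {T3}  orig:{}
  T[3,3] 'a' = {S,T0}  orig:{S}
  T[4,4] 'c' = {T3}  orig:{}
  T[0,1] 'cc' = {X5}  orig:{}
  T[1,2] 'cc' = {X5}  orig:{}
  T[2,3] 'ca' = ∅
  T[3,4] 'ac' = ∅
  T[0,2] 'ccc' = {A}
  T[1,3] 'cca' = ∅
  T[2,4] 'cac' = ∅
  T[0,3] 'ccca' = ∅
  T[1,4] 'ccac' = ∅
  T[0,4] 'cccac' = ∅

S ∉ T[0,4] ⇒ NO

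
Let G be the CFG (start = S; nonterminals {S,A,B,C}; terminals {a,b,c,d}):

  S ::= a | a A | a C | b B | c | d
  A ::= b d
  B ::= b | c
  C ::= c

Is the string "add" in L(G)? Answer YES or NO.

Convert to CNF:
  S -> T0 B | T2 A | T2 C | a | c | d
  A -> T0 T1
  B -> b | c
  C -> c
  T0 -> b
  T1 -> d
  T2 -> a

CYK table (by increasing span):
  T[0,0] 'a' = {S,T2}  orig:{S}
  T[1,1] 'd' = {S,T1}  orig:{S}
  T[2,2] 'd' = {S,T1}  orig:{S}
  T[0,1] 'ad' = ∅
  T[1,2] 'dd' = ∅
  T[0,2] 'add' = ∅

S ∉ T[0,2] ⇒ NO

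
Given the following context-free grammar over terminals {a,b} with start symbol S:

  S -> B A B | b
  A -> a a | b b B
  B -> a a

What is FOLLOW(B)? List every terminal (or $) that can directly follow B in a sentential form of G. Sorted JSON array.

FIRST iteration:
pass 1:
  A via A→a a: +{a}
  A via A→b b B: +{b}
  B via B→a a: +{a}
  S via S→B A B: +{a}
  S via S→b: +{b}
  FIRST(S)={a,b}  FIRST(A)={a,b}  FIRST(B)={a}
pass 2: done
  FIRST(S)={a,b}  FIRST(A)={a,b}  FIRST(B)={a}

FOLLOW iteration:
seed FOLLOW(S) with $
pass 1:
  S→B A B: FOLLOW(B) ⊇ FIRST(A) = {a,b}; new: +{a,b}
  S→B A B: FOLLOW(A) ⊇ FIRST(B) = {a}; new: +{a}
  S→B A B: FOLLOW(B) ⊇ FOLLOW(S) ⊇ {$}; new: +{$}
  S: {$}  A: {a}  B: {$,a,b}
pass 2: done
  S: {$}  A: {a}  B: {$,a,b}

FOLLOW(B) = ["$", "a", "b"]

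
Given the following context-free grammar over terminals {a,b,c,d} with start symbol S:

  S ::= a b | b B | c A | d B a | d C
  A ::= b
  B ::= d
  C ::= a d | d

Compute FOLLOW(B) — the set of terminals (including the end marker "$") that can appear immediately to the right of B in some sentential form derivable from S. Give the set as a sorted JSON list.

FIRST iteration:
pass 1:
  A via A→b: +{b}
  B via B→d: +{d}
  C via C→a d: +{a}
  C via C→d: +{d}
  S via S→a b: +{a}
  S via S→b B: +{b}
  S via S→c A: +{c}
  S via S→d B a: +{d}
  FIRST[S]={a,b,c,d}  FIRST[A]={b}  FIRST[B]={d}  FIRST[C]={a,d}
pass 2: (stable)
  FIRST[S]={a,b,c,d}  FIRST[A]={b}  FIRST[B]={d}  FIRST[C]={a,d}

FOLLOW sets:
seed FOLLOW(S) with $
pass 1:
  S→b B: FOLLOW(B) ⊇ FOLLOW(S) ⊇ {$}; new: +{$}
  S→c A: FOLLOW(A) ⊇ FOLLOW(S) ⊇ {$}; new: +{$}
  S→d B a: FOLLOW(B) ⊇ FIRST(a) = {a}; new: +{a}
  S→d C: FOLLOW(C) ⊇ FOLLOW(S) ⊇ {$}; new: +{$}
  S: {$}  A: {$}  B: {$,a}  C: {$}
pass 2: (no change)
  S: {$}  A: {$}  B: {$,a}  C: {$}

FOLLOW(B) = ["$", "a"]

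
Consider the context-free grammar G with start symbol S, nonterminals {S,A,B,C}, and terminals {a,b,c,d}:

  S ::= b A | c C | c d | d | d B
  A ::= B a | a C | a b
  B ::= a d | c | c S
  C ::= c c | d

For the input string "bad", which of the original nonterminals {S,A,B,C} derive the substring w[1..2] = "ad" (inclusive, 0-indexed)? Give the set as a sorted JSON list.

Convert to CNF:
  S -> T1 A | T2 B | T3 C | T3 T2 | d
  A -> B T0 | T0 C | T0 T1
  B -> T0 T2 | T3 S | c
  C -> T3 T3 | d
  T0 -> a
  T1 -> b
  T2 -> d
  T3 -> c

CYK table (by increasing span), restricted to cells inside w[1..2]:
  cell(1,1) a: {T0}  orig:{}
  cell(2,2) d: {C,S,T2}  orig:{C,S}
  cell(1,2) ad: {A,B}

Original NTs in T[1,2] deriving "ad": ["A", "B"]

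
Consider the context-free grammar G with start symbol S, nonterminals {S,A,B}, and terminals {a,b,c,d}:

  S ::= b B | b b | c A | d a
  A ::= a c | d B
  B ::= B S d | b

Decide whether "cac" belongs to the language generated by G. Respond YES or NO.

Convert to CNF:
  S -> T1 A | T2 T0 | T3 B | T3 T3
  A -> T0 T1 | T2 B
  B -> B X4 | b
  T0 -> a
  T1 -> c
  T2 -> d
  T3 -> b
  X4 -> S T2

Fill CYK table bottom-up:
  [0..0]={T1}  "c"  orig:{}
  [1..1]={T0}  "a"  orig:{}
  [2..2]={T1}  "c"  orig:{}
  [0..1]=∅  "ca"
  [1..2]={A}  "ac"
  [0..2]={S}  "cac"

S ∈ T[0,2] ⇒ YES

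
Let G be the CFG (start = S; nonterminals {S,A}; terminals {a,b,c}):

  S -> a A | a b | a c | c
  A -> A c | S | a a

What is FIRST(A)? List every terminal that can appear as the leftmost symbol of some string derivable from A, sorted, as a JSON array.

FIRST sets, iterate to fixpoint:
[1]
  A via A→a a: +{a}
  S via S→a A: +{a}
  S via S→c: +{c}
  FIRST(S)={a,c}  FIRST(A)={a}
[2]
  A via A→S: +{c}
  FIRST(S)={a,c}  FIRST(A)={a,c}
[3] (stable)
  FIRST(S)={a,c}  FIRST(A)={a,c}

FIRST(A) = ["a", "c"]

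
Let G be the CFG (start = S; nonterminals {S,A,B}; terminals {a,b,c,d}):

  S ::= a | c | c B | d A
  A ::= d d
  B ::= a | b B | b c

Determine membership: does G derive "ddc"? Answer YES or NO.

Convert to CNF:
  S -> T0 A | T2 B | a | c
  A -> T0 T0
  B -> T1 B | T1 T2 | a
  T0 -> d
  T1 -> b
  T2 -> c

CYK fill:
  [0..0]={T0}  "d"  orig:{}
  [1..1]={T0}  "d"  orig:{}
  [2..2]={S,T2}  "c"  orig:{S}
  [0..1]={A}  "dd"
  [1..2]=∅  "dc"
  [0..2]=∅  "ddc"

S ∉ T[0,2] ⇒ NO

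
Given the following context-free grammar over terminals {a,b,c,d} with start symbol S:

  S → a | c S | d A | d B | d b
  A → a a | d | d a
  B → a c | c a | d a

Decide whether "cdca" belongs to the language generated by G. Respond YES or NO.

Convert to CNF:
  S -> T1 A | T1 B | T1 T3 | T2 S | a
  A -> T0 T0 | T1 T0 | d
  B -> T0 T2 | T1 T0 | T2 T0
  T0 -> a
  T1 -> d
  T2 -> c
  T3 -> b

CYK table (by increasing span):
  cell(0,0) c: {T2}  orig:{}
  cell(1,1) d: {A,T1}  orig:{A}
  cell(2,2) c: {T2}  orig:{}
  cell(3,3) a: {S,T0}  orig:{S}
  cell(0,1) cd: ∅
  cell(1,2) dc: ∅
  cell(2,3) ca: {B,S}
  cell(0,2) cdc: ∅
  cell(1,3) dca: {S}
  cell(0,3) cdca: {S}

S ∈ T[0,3] ⇒ YES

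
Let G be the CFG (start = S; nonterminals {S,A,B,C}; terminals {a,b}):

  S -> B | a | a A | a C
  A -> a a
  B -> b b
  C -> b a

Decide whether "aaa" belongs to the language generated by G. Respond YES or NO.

Convert to CNF:
  S -> T0 A | T0 C | T1 T1 | a
  A -> T0 T0
  B -> T1 T1
  C -> T1 T0
  T0 -> a
  T1 -> b

Fill CYK table bottom-up:
  cell(0,0) a: {S,T0}  orig:{S}
  cell(1,1) a: {S,T0}  orig:{S}
  cell(2,2) a: {S,T0}  orig:{S}
  cell(0,1) aa: {A}
  cell(1,2) aa: {A}
  cell(0,2) aaa: {S}

S ∈ T[0,2] ⇒ YES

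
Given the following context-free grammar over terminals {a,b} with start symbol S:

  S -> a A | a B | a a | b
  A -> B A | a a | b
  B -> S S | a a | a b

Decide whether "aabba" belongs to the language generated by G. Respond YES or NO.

CNF form of G:
  S -> T0 A | T0 B | T0 T0 | b
  A -> B A | T0 T0 | b
  B -> S S | T0 T0 | T0 T1
  T0 -> a
  T1 -> b

CYK table (by increasing span):
  [0..0]={T0}  "a"  orig:{}
  [1..1]={T0}  "a"  orig:{}
  [2..2]={A,S,T1}  "b"  orig:{A,S}
  [3..3]={A,S,T1}  "b"  orig:{A,S}
  [4..4]={T0}  "a"  orig:{}
  [0..1]={A,B,S}  "aa"
  [1..2]={B,S}  "ab"
  [2..3]={B}  "bb"
  [3..4]=∅  "ba"
  [0..2]={A,B,S}  "aab"
  [1..3]={A,B,S}  "abb"
  [2..4]=∅  "bba"
  [0..3]={A,B,S}  "aabb"
  [1..4]=∅  "abba"
  [0..4]=∅  "aabba"

S ∉ T[0,4] ⇒ NO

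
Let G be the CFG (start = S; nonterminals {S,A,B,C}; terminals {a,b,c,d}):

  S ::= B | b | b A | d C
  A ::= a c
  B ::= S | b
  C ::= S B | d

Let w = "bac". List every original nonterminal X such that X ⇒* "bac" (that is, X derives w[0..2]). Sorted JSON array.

Convert to CNF:
  S -> T2 A | T3 C | b
  A -> T0 T1
  B -> T2 A | T3 C | b
  C -> S B | d
  T0 -> a
  T1 -> c
  T2 -> b
  T3 -> d

Fill CYK table bottom-up — only the sub-triangle for w[0..2]:
  [0..0]={B,S,T2}  "b"  orig:{B,S}
  [1..1]={T0}  "a"  orig:{}
  [2..2]={T1}  "c"  orig:{}
  [0..1]=∅  "ba"
  [1..2]={A}  "ac"
  [0..2]={B,S}  "bac"

Original NTs in T[0,2] deriving "bac": ["B", "S"]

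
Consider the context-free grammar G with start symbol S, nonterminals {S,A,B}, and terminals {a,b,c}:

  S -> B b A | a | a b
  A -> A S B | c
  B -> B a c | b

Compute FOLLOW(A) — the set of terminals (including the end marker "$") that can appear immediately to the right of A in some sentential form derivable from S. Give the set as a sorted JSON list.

FIRST sets, iterate to fixpoint:
pass 1:
  A via A→c: +{c}
  B via B→b: +{b}
  S via S→B b A: +{b}
  S via S→a: +{a}
  FIRST(S)={a,b}  FIRST(A)={c}  FIRST(B)={b}
pass 2: (stable)
  FIRST(S)={a,b}  FIRST(A)={c}  FIRST(B)={b}

Compute FOLLOW by fixpoint:
FOLLOW(S) := {$}
[1]
  A→A S B: FOLLOW(A) ⊇ FIRST(S) = {a,b}; new: +{a,b}
  A→A S B: FOLLOW(S) ⊇ FIRST(B) = {b}; new: +{b}
  A→A S B: FOLLOW(B) ⊇ FOLLOW(A) ⊇ {a,b}; new: +{a,b}
  S→B b A: FOLLOW(A) ⊇ FOLLOW(S) ⊇ {$,b}; new: +{$}
  FOLLOW(S)={$,b}  FOLLOW(A)={$,a,b}  FOLLOW(B)={a,b}
[2]
  A→A S B: FOLLOW(B) ⊇ FOLLOW(A) ⊇ {$,a,b}; new: +{$}
  FOLLOW(S)={$,b}  FOLLOW(A)={$,a,b}  FOLLOW(B)={$,a,b}
[3] done
  FOLLOW(S)={$,b}  FOLLOW(A)={$,a,b}  FOLLOW(B)={$,a,b}

FOLLOW(A) = ["$", "a", "b"]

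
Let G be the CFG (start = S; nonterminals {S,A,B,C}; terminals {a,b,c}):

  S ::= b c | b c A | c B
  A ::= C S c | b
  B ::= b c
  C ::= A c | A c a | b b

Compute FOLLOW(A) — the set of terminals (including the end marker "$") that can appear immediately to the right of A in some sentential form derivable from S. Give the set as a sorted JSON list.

FIRST iteration:
pass 1:
  A via A→b: +{b}
  B via B→b c: +{b}
  C via C→A c: +{b}
  S via S→b c: +{b}
  S via S→c B: +{c}
  FIRST(S)={b,c}  FIRST(A)={b}  FIRST(B)={b}  FIRST(C)={b}
pass 2: (no change)
  FIRST(S)={b,c}  FIRST(A)={b}  FIRST(B)={b}  FIRST(C)={b}

Compute FOLLOW by fixpoint:
FOLLOW(S) := {$}
pass 1:
  A→C S c: FOLLOW(C) ⊇ FIRST(S) = {b,c}; new: +{b,c}
  A→C S c: FOLLOW(S) ⊇ FIRST(c) = {c}; new: +{c}
  C→A c: FOLLOW(A) ⊇ FIRST(c) = {c}; new: +{c}
  S→b c A: FOLLOW(A) ⊇ FOLLOW(S) ⊇ {$,c}; new: +{$}
  S→c B: FOLLOW(B) ⊇ FOLLOW(S) ⊇ {$,c}; new: +{$,c}
  FOLLOW[S]={$,c}  FOLLOW[A]={$,c}  FOLLOW[B]={$,c}  FOLLOW[C]={b,c}
pass 2: — fixpoint
  FOLLOW[S]={$,c}  FOLLOW[A]={$,c}  FOLLOW[B]={$,c}  FOLLOW[C]={b,c}

FOLLOW(A) = ["$", "c"]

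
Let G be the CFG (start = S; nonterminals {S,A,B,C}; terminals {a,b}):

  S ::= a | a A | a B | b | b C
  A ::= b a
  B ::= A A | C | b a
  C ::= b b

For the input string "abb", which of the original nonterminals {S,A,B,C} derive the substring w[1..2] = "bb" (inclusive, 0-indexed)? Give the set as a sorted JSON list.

Convert to CNF:
  S -> T0 C | T1 A | T1 B | a | b
  A -> T0 T1
  B -> A A | T0 T0 | T0 T1
  C -> T0 T0
  T0 -> b
  T1 -> a

CYK fill, restricted to cells inside w[1..2]:
  T[1,1] 'b' = {S,T0}  orig:{S}
  T[2,2] 'b' = {S,T0}  orig:{S}
  T[1,2] 'bb' = {B,C}

Original NTs in T[1,2] deriving "bb": ["B", "C"]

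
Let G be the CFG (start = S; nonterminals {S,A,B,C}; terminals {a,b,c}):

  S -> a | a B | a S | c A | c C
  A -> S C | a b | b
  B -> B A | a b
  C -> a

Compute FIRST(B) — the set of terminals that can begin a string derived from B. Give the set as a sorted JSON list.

FIRST iteration:
round 1:
  A via A→a b: +{a}
  A via A→b: +{b}
  B via B→a b: +{a}
  C via C→a: +{a}
  S via S→a: +{a}
  S via S→c A: +{c}
  FIRST(S)={a,c}  FIRST(A)={a,b}  FIRST(B)={a}  FIRST(C)={a}
round 2:
  A via A→S C: +{c}
  FIRST(S)={a,c}  FIRST(A)={a,b,c}  FIRST(B)={a}  FIRST(C)={a}
round 3: — fixpoint
  FIRST(S)={a,c}  FIRST(A)={a,b,c}  FIRST(B)={a}  FIRST(C)={a}

FIRST(B) = ["a"]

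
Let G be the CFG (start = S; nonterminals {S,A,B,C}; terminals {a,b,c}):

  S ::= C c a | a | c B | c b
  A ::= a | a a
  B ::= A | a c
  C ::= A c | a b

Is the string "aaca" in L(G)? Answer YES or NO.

CNF form of G:
  S -> C X3 | T1 B | T1 T2 | a
  A -> T0 T0 | a
  B -> T0 T0 | T0 T1 | a
  C -> A T1 | T0 T2
  T0 -> a
  T1 -> c
  T2 -> b
  X3 -> T1 T0

Fill CYK table bottom-up:
  [0..0]={A,B,S,T0}  "a"  orig:{A,B,S}
  [1..1]={A,B,S,T0}  "a"  orig:{A,B,S}
  [2..2]={T1}  "c"  orig:{}
  [3..3]={A,B,S,T0}  "a"  orig:{A,B,S}
  [0..1]={A,B}  "aa"
  [1..2]={B,C}  "ac"
  [2..3]={S,X3}  "ca"  orig:{S}
  [0..2]={C}  "aac"
  [1..3]=∅  "aca"
  [0..3]=∅  "aaca"

S ∉ T[0,3] ⇒ NO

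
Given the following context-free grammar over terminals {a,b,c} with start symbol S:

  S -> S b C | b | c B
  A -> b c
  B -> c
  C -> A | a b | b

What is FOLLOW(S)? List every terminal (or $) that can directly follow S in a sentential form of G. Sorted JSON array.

Compute FIRST by fixpoint:
iter 1:
  A via A→b c: +{b}
  B via B→c: +{c}
  C via C→A: +{b}
  C via C→a b: +{a}
  S via S→b: +{b}
  S via S→c B: +{c}
  FIRST(S)={b,c}  FIRST(A)={b}  FIRST(B)={c}  FIRST(C)={a,b}
iter 2: (no change)
  FIRST(S)={b,c}  FIRST(A)={b}  FIRST(B)={c}  FIRST(C)={a,b}

Compute FOLLOW by fixpoint:
FOLLOW(S) := {$}
pass 1:
  S→S b C: FOLLOW(S) ⊇ FIRST(b) = {b}; new: +{b}
  S→S b C: FOLLOW(C) ⊇ FOLLOW(S) ⊇ {$,b}; new: +{$,b}
  S→c B: FOLLOW(B) ⊇ FOLLOW(S) ⊇ {$,b}; new: +{$,b}
  S: {$,b}  A: {}  B: {$,b}  C: {$,b}
pass 2:
  C→A: FOLLOW(A) ⊇ FOLLOW(C) ⊇ {$,b}; new: +{$,b}
  S: {$,b}  A: {$,b}  B: {$,b}  C: {$,b}
pass 3: (no change)
  S: {$,b}  A: {$,b}  B: {$,b}  C: {$,b}

FOLLOW(S) = ["$", "b"]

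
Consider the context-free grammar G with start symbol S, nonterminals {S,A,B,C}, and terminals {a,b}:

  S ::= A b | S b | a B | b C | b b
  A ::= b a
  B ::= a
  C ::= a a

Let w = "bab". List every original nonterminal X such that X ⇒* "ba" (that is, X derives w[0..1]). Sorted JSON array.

Convert to CNF:
  S -> A T0 | S T0 | T0 C | T0 T0 | T1 B
  A -> T0 T1
  B -> a
  C -> T1 T1
  T0 -> b
  T1 -> a

CYK fill (cells [i..j] with 0 ≤ i ≤ j ≤ 1 only):
  [0..0]={T0}  "b"  orig:{}
  [1..1]={B,T1}  "a"  orig:{B}
  [0..1]={A}  "ba"

Original NTs in T[0,1] deriving "ba": ["A"]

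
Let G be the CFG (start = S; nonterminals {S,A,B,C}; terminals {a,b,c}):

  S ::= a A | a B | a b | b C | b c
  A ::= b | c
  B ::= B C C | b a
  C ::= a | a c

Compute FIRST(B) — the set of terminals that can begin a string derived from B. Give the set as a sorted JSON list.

FIRST sets, iterate to fixpoint:
iter 1:
  A via A→b: +{b}
  A via A→c: +{c}
  B via B→b a: +{b}
  C via C→a: +{a}
  S via S→a A: +{a}
  S via S→b C: +{b}
  FIRST[S]={a,b}  FIRST[A]={b,c}  FIRST[B]={b}  FIRST[C]={a}
iter 2: done
  FIRST[S]={a,b}  FIRST[A]={b,c}  FIRST[B]={b}  FIRST[C]={a}

FIRST(B) = ["b"]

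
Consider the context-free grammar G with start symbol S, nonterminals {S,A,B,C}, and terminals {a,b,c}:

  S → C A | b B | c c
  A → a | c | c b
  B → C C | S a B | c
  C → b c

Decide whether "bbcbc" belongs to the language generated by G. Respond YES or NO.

Convert to CNF:
  S -> C A | T0 T0 | T1 B
  A -> T0 T1 | a | c
  B -> C C | S X3 | c
  C -> T1 T0
  T0 -> c
  T1 -> b
  T2 -> a
  X3 -> T2 B

CYK fill:
  cell(0,0) b: {T1}  orig:{}
  cell(1,1) b: {T1}  orig:{}
  cell(2,2) c: {A,B,T0}  orig:{A,B}
  cell(3,3) b: {T1}  orig:{}
  cell(4,4) c: {A,B,T0}  orig:{A,B}
  cell(0,1) bb: ∅
  cell(1,2) bc: {C,S}
  cell(2,3) cb: {A}
  cell(3,4) bc: {C,S}
  cell(0,2) bbc: ∅
  cell(1,3) bcb: ∅
  cell(2,4) cbc: ∅
  cell(0,3) bbcb: ∅
  cell(1,4) bcbc: {B}
  cell(0,4) bbcbc: {S}

S ∈ T[0,4] ⇒ YES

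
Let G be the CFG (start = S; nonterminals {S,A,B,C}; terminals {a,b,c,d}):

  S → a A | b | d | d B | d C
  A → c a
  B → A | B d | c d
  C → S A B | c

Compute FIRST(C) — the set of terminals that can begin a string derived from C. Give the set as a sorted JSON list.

FIRST iteration:
round 1:
  A via A→c a: +{c}
  B via B→A: +{c}
  C via C→c: +{c}
  S via S→a A: +{a}
  S via S→b: +{b}
  S via S→d: +{d}
  FIRST(S)={a,b,d}  FIRST(A)={c}  FIRST(B)={c}  FIRST(C)={c}
round 2:
  C via C→S A B: +{a,b,d}
  FIRST(S)={a,b,d}  FIRST(A)={c}  FIRST(B)={c}  FIRST(C)={a,b,c,d}
round 3: (no change)
  FIRST(S)={a,b,d}  FIRST(A)={c}  FIRST(B)={c}  FIRST(C)={a,b,c,d}

FIRST(C) = ["a", "b", "c", "d"]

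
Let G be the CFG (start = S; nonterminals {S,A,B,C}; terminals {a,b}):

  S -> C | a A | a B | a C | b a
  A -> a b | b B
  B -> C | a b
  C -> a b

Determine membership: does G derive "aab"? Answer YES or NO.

CNF form of G:
  S -> T0 A | T0 B | T0 C | T0 T1 | T1 T0
  A -> T0 T1 | T1 B
  B -> T0 T1
  C -> T0 T1
  T0 -> a
  T1 -> b

CYK fill:
  cell(0,0) a: {T0}  orig:{}
  cell(1,1) a: {T0}  orig:{}
  cell(2,2) b: {T1}  orig:{}
  cell(0,1) aa: ∅
  cell(1,2) ab: {A,B,C,S}
  cell(0,2) aab: {S}

S ∈ T[0,2] ⇒ YES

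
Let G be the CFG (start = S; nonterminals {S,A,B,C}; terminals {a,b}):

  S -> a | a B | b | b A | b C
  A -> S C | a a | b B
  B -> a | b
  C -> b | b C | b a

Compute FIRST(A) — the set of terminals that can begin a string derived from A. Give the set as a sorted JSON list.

FIRST sets, iterate to fixpoint:
[1]
  A via A→a a: +{a}
  A via A→b B: +{b}
  B via B→a: +{a}
  B via B→b: +{b}
  C via C→b: +{b}
  S via S→a: +{a}
  S via S→b: +{b}
  FIRST(S)={a,b}  FIRST(A)={a,b}  FIRST(B)={a,b}  FIRST(C)={b}
[2] (no change)
  FIRST(S)={a,b}  FIRST(A)={a,b}  FIRST(B)={a,b}  FIRST(C)={b}

FIRST(A) = ["a", "b"]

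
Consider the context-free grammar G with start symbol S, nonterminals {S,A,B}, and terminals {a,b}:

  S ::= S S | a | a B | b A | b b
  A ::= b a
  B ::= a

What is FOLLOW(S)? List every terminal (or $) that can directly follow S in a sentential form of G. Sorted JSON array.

Compute FIRST by fixpoint:
pass 1:
  A via A→b a: +{b}
  B via B→a: +{a}
  S via S→a: +{a}
  S via S→b A: +{b}
  S: {a,b}  A: {b}  B: {a}
pass 2: (stable)
  S: {a,b}  A: {b}  B: {a}

Compute FOLLOW by fixpoint:
FOLLOW(S) := {$}
iter 1:
  S→S S: FOLLOW(S) ⊇ FIRST(S) = {a,b}; new: +{a,b}
  S→a B: FOLLOW(B) ⊇ FOLLOW(S) ⊇ {$,a,b}; new: +{$,a,b}
  S→b A: FOLLOW(A) ⊇ FOLLOW(S) ⊇ {$,a,b}; new: +{$,a,b}
  FOLLOW(S)={$,a,b}  FOLLOW(A)={$,a,b}  FOLLOW(B)={$,a,b}
iter 2: — fixpoint
  FOLLOW(S)={$,a,b}  FOLLOW(A)={$,a,b}  FOLLOW(B)={$,a,b}

FOLLOW(S) = ["$", "a", "b"]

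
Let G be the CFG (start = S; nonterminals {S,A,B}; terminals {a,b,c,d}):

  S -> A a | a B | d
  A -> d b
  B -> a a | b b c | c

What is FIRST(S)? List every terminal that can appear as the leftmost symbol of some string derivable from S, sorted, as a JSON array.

FIRST sets, iterate to fixpoint:
iter 1:
  A via A→d b: +{d}
  B via B→a a: +{a}
  B via B→b b c: +{b}
  B via B→c: +{c}
  S via S→A a: +{d}
  S via S→a B: +{a}
  FIRST[S]={a,d}  FIRST[A]={d}  FIRST[B]={a,b,c}
iter 2: done
  FIRST[S]={a,d}  FIRST[A]={d}  FIRST[B]={a,b,c}

FIRST(S) = ["a", "d"]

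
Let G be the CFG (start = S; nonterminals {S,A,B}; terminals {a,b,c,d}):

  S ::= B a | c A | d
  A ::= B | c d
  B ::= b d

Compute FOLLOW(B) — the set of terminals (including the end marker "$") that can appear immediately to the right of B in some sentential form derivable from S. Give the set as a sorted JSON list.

FIRST sets, iterate to fixpoint:
round 1:
  A via A→c d: +{c}
  B via B→b d: +{b}
  S via S→B a: +{b}
  S via S→c A: +{c}
  S via S→d: +{d}
  S: {b,c,d}  A: {c}  B: {b}
round 2:
  A via A→B: +{b}
  S: {b,c,d}  A: {b,c}  B: {b}
round 3: (stable)
  S: {b,c,d}  A: {b,c}  B: {b}

FOLLOW sets:
seed FOLLOW(S) with $
pass 1:
  S→B a: FOLLOW(B) ⊇ FIRST(a) = {a}; new: +{a}
  S→c A: FOLLOW(A) ⊇ FOLLOW(S) ⊇ {$}; new: +{$}
  FOLLOW[S]={$}  FOLLOW[A]={$}  FOLLOW[B]={a}
pass 2:
  A→B: FOLLOW(B) ⊇ FOLLOW(A) ⊇ {$}; new: +{$}
  FOLLOW[S]={$}  FOLLOW[A]={$}  FOLLOW[B]={$,a}
pass 3: (stable)
  FOLLOW[S]={$}  FOLLOW[A]={$}  FOLLOW[B]={$,a}

FOLLOW(B) = ["$", "a"]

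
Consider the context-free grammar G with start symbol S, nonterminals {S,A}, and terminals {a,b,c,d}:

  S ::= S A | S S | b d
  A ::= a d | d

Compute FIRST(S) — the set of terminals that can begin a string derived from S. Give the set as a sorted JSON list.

FIRST iteration:
pass 1:
  A via A→a d: +{a}
  A via A→d: +{d}
  S via S→b d: +{b}
  S: {b}  A: {a,d}
pass 2: done
  S: {b}  A: {a,d}

FIRST(S) = ["b"]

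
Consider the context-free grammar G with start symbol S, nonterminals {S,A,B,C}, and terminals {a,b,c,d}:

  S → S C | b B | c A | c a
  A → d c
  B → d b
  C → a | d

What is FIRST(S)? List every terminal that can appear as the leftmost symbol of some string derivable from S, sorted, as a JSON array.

Compute FIRST by fixpoint:
pass 1:
  A via A→d c: +{d}
  B via B→d b: +{d}
  C via C→a: +{a}
  C via C→d: +{d}
  S via S→b B: +{b}
  S via S→c A: +{c}
  FIRST[S]={b,c}  FIRST[A]={d}  FIRST[B]={d}  FIRST[C]={a,d}
pass 2: (stable)
  FIRST[S]={b,c}  FIRST[A]={d}  FIRST[B]={d}  FIRST[C]={a,d}

FIRST(S) = ["b", "c"]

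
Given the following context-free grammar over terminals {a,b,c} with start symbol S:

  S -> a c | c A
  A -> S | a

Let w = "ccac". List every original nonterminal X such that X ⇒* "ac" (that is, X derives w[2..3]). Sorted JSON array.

CNF form of G:
  S -> T0 T1 | T1 A
  A -> T0 T1 | T1 A | a
  T0 -> a
  T1 -> c

Fill CYK table bottom-up — only the sub-triangle for w[2..3]:
  cell(2,2) a: {A,T0}  orig:{A}
  cell(3,3) c: {T1}  orig:{}
  cell(2,3) ac: {A,S}

Original NTs in T[2,3] deriving "ac": ["A", "S"]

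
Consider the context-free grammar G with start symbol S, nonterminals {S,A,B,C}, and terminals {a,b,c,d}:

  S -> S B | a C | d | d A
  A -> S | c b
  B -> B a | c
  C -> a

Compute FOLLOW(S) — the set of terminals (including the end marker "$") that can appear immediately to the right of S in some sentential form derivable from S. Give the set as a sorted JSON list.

FIRST iteration:
round 1:
  A via A→c b: +{c}
  B via B→c: +{c}
  C via C→a: +{a}
  S via S→a C: +{a}
  S via S→d: +{d}
  FIRST(S)={a,d}  FIRST(A)={c}  FIRST(B)={c}  FIRST(C)={a}
round 2:
  A via A→S: +{a,d}
  FIRST(S)={a,d}  FIRST(A)={a,c,d}  FIRST(B)={c}  FIRST(C)={a}
round 3: (stable)
  FIRST(S)={a,d}  FIRST(A)={a,c,d}  FIRST(B)={c}  FIRST(C)={a}

Compute FOLLOW by fixpoint:
FOLLOW(S) := {$}
[1]
  B→B a: FOLLOW(B) ⊇ FIRST(a) = {a}; new: +{a}
  S→S B: FOLLOW(S) ⊇ FIRST(B) = {c}; new: +{c}
  S→S B: FOLLOW(B) ⊇ FOLLOW(S) ⊇ {$,c}; new: +{$,c}
  S→a C: FOLLOW(C) ⊇ FOLLOW(S) ⊇ {$,c}; new: +{$,c}
  S→d A: FOLLOW(A) ⊇ FOLLOW(S) ⊇ {$,c}; new: +{$,c}
  FOLLOW[S]={$,c}  FOLLOW[A]={$,c}  FOLLOW[B]={$,a,c}  FOLLOW[C]={$,c}
[2] (no change)
  FOLLOW[S]={$,c}  FOLLOW[A]={$,c}  FOLLOW[B]={$,a,c}  FOLLOW[C]={$,c}

FOLLOW(S) = ["$", "c"]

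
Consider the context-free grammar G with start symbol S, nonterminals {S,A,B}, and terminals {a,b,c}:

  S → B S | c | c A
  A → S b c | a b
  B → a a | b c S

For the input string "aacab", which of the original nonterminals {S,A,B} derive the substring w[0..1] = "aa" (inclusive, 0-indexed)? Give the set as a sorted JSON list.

Convert to CNF:
  S -> B S | T1 A | c
  A -> S X3 | T2 T0
  B -> T0 X4 | T2 T2
  T0 -> b
  T1 -> c
  T2 -> a
  X3 -> T0 T1
  X4 -> T1 S

CYK table (by increasing span), restricted to cells inside w[0..1]:
  cell(0,0) a: {T2}  orig:{}
  cell(1,1) a: {T2}  orig:{}
  cell(0,1) aa: {B}

Original NTs in T[0,1] deriving "aa": ["B"]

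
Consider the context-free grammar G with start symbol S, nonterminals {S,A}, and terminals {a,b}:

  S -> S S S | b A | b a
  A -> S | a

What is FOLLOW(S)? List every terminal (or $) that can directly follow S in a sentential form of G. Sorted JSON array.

FIRST sets, iterate to fixpoint:
pass 1:
  A via A→a: +{a}
  S via S→b A: +{b}
  FIRST[S]={b}  FIRST[A]={a}
pass 2:
  A via A→S: +{b}
  FIRST[S]={b}  FIRST[A]={a,b}
pass 3: (stable)
  FIRST[S]={b}  FIRST[A]={a,b}

FOLLOW sets:
initialize: $ ∈ FOLLOW(S)
[1]
  S→S S S: FOLLOW(S) ⊇ FIRST(S) = {b}; new: +{b}
  S→b A: FOLLOW(A) ⊇ FOLLOW(S) ⊇ {$,b}; new: +{$,b}
  FOLLOW(S)={$,b}  FOLLOW(A)={$,b}
[2] done
  FOLLOW(S)={$,b}  FOLLOW(A)={$,b}

FOLLOW(S) = ["$", "b"]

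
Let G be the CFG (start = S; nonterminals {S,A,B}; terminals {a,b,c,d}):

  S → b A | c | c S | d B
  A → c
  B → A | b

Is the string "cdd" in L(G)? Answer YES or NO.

CNF form of G:
  S -> T0 A | T1 S | T2 B | c
  A -> c
  B -> b | c
  T0 -> b
  T1 -> c
  T2 -> d

CYK table (by increasing span):
  [0..0]={A,B,S,T1}  "c"  orig:{A,B,S}
  [1..1]={T2}  "d"  orig:{}
  [2..2]={T2}  "d"  orig:{}
  [0..1]=∅  "cd"
  [1..2]=∅  "dd"
  [0..2]=∅  "cdd"

S ∉ T[0,2] ⇒ NO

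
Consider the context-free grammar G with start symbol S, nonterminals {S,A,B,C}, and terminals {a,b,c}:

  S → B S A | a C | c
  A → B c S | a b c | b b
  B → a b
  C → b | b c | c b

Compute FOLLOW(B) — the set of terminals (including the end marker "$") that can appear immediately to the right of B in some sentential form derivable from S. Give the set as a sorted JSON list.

FIRST iteration:
round 1:
  A via A→a b c: +{a}
  A via A→b b: +{b}
  B via B→a b: +{a}
  C via C→b: +{b}
  C via C→c b: +{c}
  S via S→B S A: +{a}
  S via S→c: +{c}
  FIRST(S)={a,c}  FIRST(A)={a,b}  FIRST(B)={a}  FIRST(C)={b,c}
round 2: — fixpoint
  FIRST(S)={a,c}  FIRST(A)={a,b}  FIRST(B)={a}  FIRST(C)={b,c}

Compute FOLLOW by fixpoint:
FOLLOW(S) := {$}
pass 1:
  A→B c S: FOLLOW(B) ⊇ FIRST(c) = {c}; new: +{c}
  S→B S A: FOLLOW(B) ⊇ FIRST(S) = {a,c}; new: +{a}
  S→B S A: FOLLOW(S) ⊇ FIRST(A) = {a,b}; new: +{a,b}
  S→B S A: FOLLOW(A) ⊇ FOLLOW(S) ⊇ {$,a,b}; new: +{$,a,b}
  S→a C: FOLLOW(C) ⊇ FOLLOW(S) ⊇ {$,a,b}; new: +{$,a,b}
  S: {$,a,b}  A: {$,a,b}  B: {a,c}  C: {$,a,b}
pass 2: (no change)
  S: {$,a,b}  A: {$,a,b}  B: {a,c}  C: {$,a,b}

FOLLOW(B) = ["a", "c"]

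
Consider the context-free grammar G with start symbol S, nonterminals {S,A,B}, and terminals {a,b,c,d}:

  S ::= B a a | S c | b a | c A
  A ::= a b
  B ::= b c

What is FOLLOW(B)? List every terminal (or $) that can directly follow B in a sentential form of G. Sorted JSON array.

Compute FIRST by fixpoint:
pass 1:
  A via A→a b: +{a}
  B via B→b c: +{b}
  S via S→B a a: +{b}
  S via S→c A: +{c}
  FIRST[S]={b,c}  FIRST[A]={a}  FIRST[B]={b}
pass 2: done
  FIRST[S]={b,c}  FIRST[A]={a}  FIRST[B]={b}

Compute FOLLOW by fixpoint:
FOLLOW(S) := {$}
iter 1:
  S→B a a: FOLLOW(B) ⊇ FIRST(a) = {a}; new: +{a}
  S→S c: FOLLOW(S) ⊇ FIRST(c) = {c}; new: +{c}
  S→c A: FOLLOW(A) ⊇ FOLLOW(S) ⊇ {$,c}; new: +{$,c}
  FOLLOW[S]={$,c}  FOLLOW[A]={$,c}  FOLLOW[B]={a}
iter 2: — fixpoint
  FOLLOW[S]={$,c}  FOLLOW[A]={$,c}  FOLLOW[B]={a}

FOLLOW(B) = ["a"]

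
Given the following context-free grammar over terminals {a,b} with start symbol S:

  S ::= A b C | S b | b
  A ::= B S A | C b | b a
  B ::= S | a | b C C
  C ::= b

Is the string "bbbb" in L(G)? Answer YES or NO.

Convert to CNF:
  S -> A X5 | S T0 | b
  A -> B X2 | C T0 | T0 T1
  B -> A X3 | S T0 | T0 X4 | a | b
  C -> b
  T0 -> b
  T1 -> a
  X2 -> S A
  X3 -> T0 C
  X4 -> C C
  X5 -> T0 C

Fill CYK table bottom-up:
  [0..0]={B,C,S,T0}  "b"  orig:{B,C,S}
  [1..1]={B,C,S,T0}  "b"  orig:{B,C,S}
  [2..2]={B,C,S,T0}  "b"  orig:{B,C,S}
  [3..3]={B,C,S,T0}  "b"  orig:{B,C,S}
  [0..1]={A,B,S,X3,X4,X5}  "bb"  orig:{A,B,S}
  [1..2]={A,B,S,X3,X4,X5}  "bb"  orig:{A,B,S}
  [2..3]={A,B,S,X3,X4,X5}  "bb"  orig:{A,B,S}
  [0..2]={B,S,X2}  "bbb"  orig:{B,S}
  [1..3]={B,S,X2}  "bbb"  orig:{B,S}
  [0..3]={A,B,S,X2}  "bbbb"  orig:{A,B,S}

S ∈ T[0,3] ⇒ YES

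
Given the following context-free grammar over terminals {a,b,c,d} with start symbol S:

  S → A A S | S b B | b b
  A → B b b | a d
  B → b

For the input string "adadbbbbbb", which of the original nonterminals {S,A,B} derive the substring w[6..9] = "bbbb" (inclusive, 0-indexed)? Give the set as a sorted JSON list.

Convert to CNF:
  S -> A X4 | S X5 | T0 T0
  A -> B X3 | T1 T2
  B -> b
  T0 -> b
  T1 -> a
  T2 -> d
  X3 -> T0 T0
  X4 -> A S
  X5 -> T0 B

Fill CYK table bottom-up, restricted to cells inside w[6..9]:
  [6..6]={B,T0}  "b"  orig:{B}
  [7..7]={B,T0}  "b"  orig:{B}
  [8..8]={B,T0}  "b"  orig:{B}
  [9..9]={B,T0}  "b"  orig:{B}
  [6..7]={S,X3,X5}  "bb"  orig:{S}
  [7..8]={S,X3,X5}  "bb"  orig:{S}
  [8..9]={S,X3,X5}  "bb"  orig:{S}
  [6..8]={A}  "bbb"
  [7..9]={A}  "bbb"
  [6..9]={S}  "bbbb"

Original NTs in T[6,9] deriving "bbbb": ["S"]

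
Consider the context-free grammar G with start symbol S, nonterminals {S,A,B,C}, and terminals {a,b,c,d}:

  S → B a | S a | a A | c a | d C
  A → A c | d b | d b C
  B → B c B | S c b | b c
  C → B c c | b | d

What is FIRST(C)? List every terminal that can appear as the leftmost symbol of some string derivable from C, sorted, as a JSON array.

FIRST sets, iterate to fixpoint:
iter 1:
  A via A→d b: +{d}
  B via B→b c: +{b}
  C via C→B c c: +{b}
  C via C→d: +{d}
  S via S→B a: +{b}
  S via S→a A: +{a}
  S via S→c a: +{c}
  S via S→d C: +{d}
  S: {a,b,c,d}  A: {d}  B: {b}  C: {b,d}
iter 2:
  B via B→S c b: +{a,c,d}
  C via C→B c c: +{a,c}
  S: {a,b,c,d}  A: {d}  B: {a,b,c,d}  C: {a,b,c,d}
iter 3: — fixpoint
  S: {a,b,c,d}  A: {d}  B: {a,b,c,d}  C: {a,b,c,d}

FIRST(C) = ["a", "b", "c", "d"]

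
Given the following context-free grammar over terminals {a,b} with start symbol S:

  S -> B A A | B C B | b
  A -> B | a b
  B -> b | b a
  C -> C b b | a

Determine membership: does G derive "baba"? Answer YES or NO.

Convert to CNF:
  S -> B X3 | B X4 | b
  A -> T0 T1 | T1 T0 | b
  B -> T1 T0 | b
  C -> C X2 | a
  T0 -> a
  T1 -> b
  X2 -> T1 T1
  X3 -> A A
  X4 -> C B

CYK fill:
  T[0,0] 'b' = {A,B,S,T1}  orig:{A,B,S}
  T[1,1] 'a' = {C,T0}  orig:{C}
  T[2,2] 'b' = {A,B,S,T1}  orig:{A,B,S}
  T[3,3] 'a' = {C,T0}  orig:{C}
  T[0,1] 'ba' = {A,B}
  T[1,2] 'ab' = {A,X4}  orig:{A}
  T[2,3] 'ba' = {A,B}
  T[0,2] 'bab' = {S,X3}  orig:{S}
  T[1,3] 'aba' = {X4}  orig:{}
  T[0,3] 'baba' = {S,X3}  orig:{S}

S ∈ T[0,3] ⇒ YES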